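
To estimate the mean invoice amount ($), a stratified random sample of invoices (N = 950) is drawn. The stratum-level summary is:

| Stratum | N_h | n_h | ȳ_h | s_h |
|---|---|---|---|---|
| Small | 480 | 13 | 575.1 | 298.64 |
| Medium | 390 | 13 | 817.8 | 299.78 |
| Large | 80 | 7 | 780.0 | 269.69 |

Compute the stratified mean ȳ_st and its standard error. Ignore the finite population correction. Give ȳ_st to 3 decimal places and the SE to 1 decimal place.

ȳ_st = Σ W_h ȳ_h = (480·575.1 + 390·817.8 + 80·780.0)/950 = 691.98947
V̂(ȳ_st) = Σ W_h² s_h²/n_h, with W_h = N_h/N and N = 950:
  stratum Small: (480/950)²·298.64²/13 = 1751.41
  stratum Medium: (390/950)²·299.78²/13 = 1165.05
  stratum Large: (80/950)²·269.69²/7 = 73.6825
V̂(ȳ_st) = 2990.14
SE(ȳ_st) = √2990.14 = 54.6822

ȳ_st ≈ 691.989, SE ≈ 54.7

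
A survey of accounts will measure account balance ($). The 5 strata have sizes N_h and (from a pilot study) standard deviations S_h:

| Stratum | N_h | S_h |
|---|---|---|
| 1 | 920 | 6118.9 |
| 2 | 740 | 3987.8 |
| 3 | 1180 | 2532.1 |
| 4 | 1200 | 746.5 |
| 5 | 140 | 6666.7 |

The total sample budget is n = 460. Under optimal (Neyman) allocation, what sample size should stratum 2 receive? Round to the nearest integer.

101

Neyman allocation: n_h = n · N_h S_h / Σ N_i S_i, with n = 460.
  stratum 1: N_h·S_h = 920·6118.9 = 5629388.00
  stratum 2: N_h·S_h = 740·3987.8 = 2950972.00
  stratum 3: N_h·S_h = 1180·2532.1 = 2987878.00
  stratum 4: N_h·S_h = 1200·746.5 = 895800.00
  stratum 5: N_h·S_h = 140·6666.7 = 933338.00
Σ N_h S_h = 13397376.00
n for stratum 2 = 460·2950972.00/13397376.00 = 101.322 → 101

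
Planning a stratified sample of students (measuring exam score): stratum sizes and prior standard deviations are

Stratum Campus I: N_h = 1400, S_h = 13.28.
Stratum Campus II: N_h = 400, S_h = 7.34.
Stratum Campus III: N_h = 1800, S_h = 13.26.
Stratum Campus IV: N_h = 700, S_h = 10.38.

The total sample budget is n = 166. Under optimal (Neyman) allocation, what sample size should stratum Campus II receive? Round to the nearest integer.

Neyman allocation: n_h = n · N_h S_h / Σ N_i S_i, with n = 166.
  stratum Campus I: N_h·S_h = 1400·13.28 = 18592.00
  stratum Campus II: N_h·S_h = 400·7.34 = 2936.00
  stratum Campus III: N_h·S_h = 1800·13.26 = 23868.00
  stratum Campus IV: N_h·S_h = 700·10.38 = 7266.00
Σ N_h S_h = 52662.00
n for stratum Campus II = 166·2936.00/52662.00 = 9.255 → 9

9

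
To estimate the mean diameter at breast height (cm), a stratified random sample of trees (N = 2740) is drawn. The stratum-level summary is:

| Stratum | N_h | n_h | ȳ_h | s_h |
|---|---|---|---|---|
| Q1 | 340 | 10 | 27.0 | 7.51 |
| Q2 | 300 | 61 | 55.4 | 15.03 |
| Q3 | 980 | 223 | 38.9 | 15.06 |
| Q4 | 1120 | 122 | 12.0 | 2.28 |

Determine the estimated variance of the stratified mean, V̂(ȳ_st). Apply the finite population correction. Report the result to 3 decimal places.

V̂(ȳ_st) = Σ W_h² (1 − n_h/N_h) s_h²/n_h, with W_h = N_h/N and N = 2740:
  stratum Q1: (340/2740)²·(1 − 10/340)·7.51²/10 = 0.0842891
  stratum Q2: (300/2740)²·(1 − 61/300)·15.03²/61 = 0.0353676
  stratum Q3: (980/2740)²·(1 − 223/980)·15.06²/223 = 0.1005
  stratum Q4: (1120/2740)²·(1 − 122/1120)·2.28²/122 = 0.00634391
V̂(ȳ_st) = 0.226501

V̂(ȳ_st) ≈ 0.227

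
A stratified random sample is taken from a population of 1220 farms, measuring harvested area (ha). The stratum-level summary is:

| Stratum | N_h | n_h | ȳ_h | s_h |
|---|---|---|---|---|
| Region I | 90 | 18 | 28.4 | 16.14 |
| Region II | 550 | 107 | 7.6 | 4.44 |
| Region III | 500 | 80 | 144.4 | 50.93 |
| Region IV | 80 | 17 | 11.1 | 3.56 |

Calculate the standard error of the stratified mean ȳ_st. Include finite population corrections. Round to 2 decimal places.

V̂(ȳ_st) = Σ W_h² (1 − n_h/N_h) s_h²/n_h, with W_h = N_h/N and N = 1220:
  stratum Region I: (90/1220)²·(1 − 18/90)·16.14²/18 = 0.0630072
  stratum Region II: (550/1220)²·(1 − 107/550)·4.44²/107 = 0.0301598
  stratum Region III: (500/1220)²·(1 − 80/500)·50.93²/80 = 4.57464
  stratum Region IV: (80/1220)²·(1 − 17/80)·3.56²/17 = 0.00252442
V̂(ȳ_st) = 4.67033
SE(ȳ_st) = √4.67033 = 2.1611

SE(ȳ_st) ≈ 2.16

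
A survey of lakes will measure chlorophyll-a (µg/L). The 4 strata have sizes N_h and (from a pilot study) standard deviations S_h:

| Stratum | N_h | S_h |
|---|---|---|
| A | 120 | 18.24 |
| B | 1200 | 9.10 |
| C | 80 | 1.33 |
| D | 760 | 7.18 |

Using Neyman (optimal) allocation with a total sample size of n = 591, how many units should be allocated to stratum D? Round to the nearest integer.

173

Neyman allocation: n_h = n · N_h S_h / Σ N_i S_i, with n = 591.
  stratum A: N_h·S_h = 120·18.24 = 2188.80
  stratum B: N_h·S_h = 1200·9.10 = 10920.00
  stratum C: N_h·S_h = 80·1.33 = 106.40
  stratum D: N_h·S_h = 760·7.18 = 5456.80
Σ N_h S_h = 18672.00
n for stratum D = 591·5456.80/18672.00 = 172.717 → 173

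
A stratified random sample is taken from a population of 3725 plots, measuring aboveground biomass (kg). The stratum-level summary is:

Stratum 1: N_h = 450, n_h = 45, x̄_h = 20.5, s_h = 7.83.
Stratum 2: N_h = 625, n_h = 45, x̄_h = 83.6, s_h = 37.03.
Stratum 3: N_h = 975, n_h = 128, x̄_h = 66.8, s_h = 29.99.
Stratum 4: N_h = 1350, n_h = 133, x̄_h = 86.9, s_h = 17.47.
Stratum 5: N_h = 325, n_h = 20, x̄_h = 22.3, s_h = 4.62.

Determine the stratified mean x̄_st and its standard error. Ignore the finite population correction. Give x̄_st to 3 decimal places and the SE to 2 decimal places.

x̄_st ≈ 67.428, SE ≈ 1.29

x̄_st = Σ W_h x̄_h = (450·20.5 + 625·83.6 + 975·66.8 + 1350·86.9 + 325·22.3)/3725 = 67.42752
V̂(x̄_st) = Σ W_h² s_h²/n_h, with W_h = N_h/N and N = 3725:
  stratum 1: (450/3725)²·7.83²/45 = 0.0198831
  stratum 2: (625/3725)²·37.03²/45 = 0.857832
  stratum 3: (975/3725)²·29.99²/128 = 0.481393
  stratum 4: (1350/3725)²·17.47²/133 = 0.301404
  stratum 5: (325/3725)²·4.62²/20 = 0.00812397
V̂(x̄_st) = 1.66864
SE(x̄_st) = √1.66864 = 1.29176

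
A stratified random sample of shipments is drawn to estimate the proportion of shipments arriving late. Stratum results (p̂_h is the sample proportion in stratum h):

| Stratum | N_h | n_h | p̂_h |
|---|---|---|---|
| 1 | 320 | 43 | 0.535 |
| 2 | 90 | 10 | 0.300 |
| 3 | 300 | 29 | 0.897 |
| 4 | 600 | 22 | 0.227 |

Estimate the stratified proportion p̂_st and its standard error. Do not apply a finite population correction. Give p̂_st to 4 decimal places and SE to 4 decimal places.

N = 1310; stratum weights W_h = N_h/N.
p̂_st = Σ W_h p̂_h = (320·0.535 + 90·0.300 + 300·0.897 + 600·0.227)/1310 = 0.46069
V̂(p̂_st) = Σ W_h² p̂_h(1−p̂_h)/(n_h−1):
  stratum 1: (320/1310)²·0.535·0.465/42 = 0.000353439
  stratum 2: (90/1310)²·0.300·0.700/9 = 0.000110133
  stratum 3: (300/1310)²·0.897·0.103/28 = 0.00017305
  stratum 4: (600/1310)²·0.227·0.773/21 = 0.00175285
V̂(p̂_st) = 0.00238948; SE = √V̂ = 0.0488823

p̂_st ≈ 0.4607, SE ≈ 0.0489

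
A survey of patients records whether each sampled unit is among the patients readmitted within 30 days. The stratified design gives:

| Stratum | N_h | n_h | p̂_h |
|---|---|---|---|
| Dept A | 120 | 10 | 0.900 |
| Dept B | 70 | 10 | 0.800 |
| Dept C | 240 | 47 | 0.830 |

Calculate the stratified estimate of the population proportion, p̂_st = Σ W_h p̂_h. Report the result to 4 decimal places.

p̂_st ≈ 0.8447

N = 430; stratum weights W_h = N_h/N.
p̂_st = Σ W_h p̂_h = (120·0.900 + 70·0.800 + 240·0.830)/430 = 0.84465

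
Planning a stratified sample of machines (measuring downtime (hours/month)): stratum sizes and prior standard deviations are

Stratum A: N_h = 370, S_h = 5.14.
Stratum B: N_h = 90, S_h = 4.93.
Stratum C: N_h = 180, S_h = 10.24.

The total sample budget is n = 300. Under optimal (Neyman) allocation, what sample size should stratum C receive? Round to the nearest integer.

132

Neyman allocation: n_h = n · N_h S_h / Σ N_i S_i, with n = 300.
  stratum A: N_h·S_h = 370·5.14 = 1901.80
  stratum B: N_h·S_h = 90·4.93 = 443.70
  stratum C: N_h·S_h = 180·10.24 = 1843.20
Σ N_h S_h = 4188.70
n for stratum C = 300·1843.20/4188.70 = 132.012 → 132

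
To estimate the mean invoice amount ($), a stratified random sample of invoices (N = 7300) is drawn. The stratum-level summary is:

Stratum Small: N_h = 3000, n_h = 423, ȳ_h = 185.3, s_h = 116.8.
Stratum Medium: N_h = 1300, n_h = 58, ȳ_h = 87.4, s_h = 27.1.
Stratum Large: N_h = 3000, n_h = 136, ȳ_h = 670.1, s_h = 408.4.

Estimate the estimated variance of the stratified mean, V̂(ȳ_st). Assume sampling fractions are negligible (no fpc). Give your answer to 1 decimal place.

V̂(ȳ_st) ≈ 213.0

V̂(ȳ_st) = Σ W_h² s_h²/n_h, with W_h = N_h/N and N = 7300:
  stratum Small: (3000/7300)²·116.8²/423 = 5.44681
  stratum Medium: (1300/7300)²·27.1²/58 = 0.401561
  stratum Large: (3000/7300)²·408.4²/136 = 207.123
V̂(ȳ_st) = 212.972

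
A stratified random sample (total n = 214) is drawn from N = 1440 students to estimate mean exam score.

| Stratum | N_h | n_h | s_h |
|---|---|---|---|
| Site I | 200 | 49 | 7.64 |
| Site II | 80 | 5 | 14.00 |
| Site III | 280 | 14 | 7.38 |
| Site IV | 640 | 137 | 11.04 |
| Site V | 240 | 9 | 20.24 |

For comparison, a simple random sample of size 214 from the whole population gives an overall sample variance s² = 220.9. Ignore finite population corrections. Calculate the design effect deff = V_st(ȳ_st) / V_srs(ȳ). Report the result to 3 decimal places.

V̂(ȳ_st) = Σ W_h² s_h²/n_h, with W_h = N_h/N and N = 1440:
  stratum Site I: (200/1440)²·7.64²/49 = 0.0229787
  stratum Site II: (80/1440)²·14.00²/5 = 0.120988
  stratum Site III: (280/1440)²·7.38²/14 = 0.147088
  stratum Site IV: (640/1440)²·11.04²/137 = 0.175733
  stratum Site V: (240/1440)²·20.24²/9 = 1.26438
V_st = 1.73116
V_srs = s²/n = 220.9/214 = 1.03224
deff = V_st / V_srs = 1.73116/1.03224 = 1.6771

deff ≈ 1.677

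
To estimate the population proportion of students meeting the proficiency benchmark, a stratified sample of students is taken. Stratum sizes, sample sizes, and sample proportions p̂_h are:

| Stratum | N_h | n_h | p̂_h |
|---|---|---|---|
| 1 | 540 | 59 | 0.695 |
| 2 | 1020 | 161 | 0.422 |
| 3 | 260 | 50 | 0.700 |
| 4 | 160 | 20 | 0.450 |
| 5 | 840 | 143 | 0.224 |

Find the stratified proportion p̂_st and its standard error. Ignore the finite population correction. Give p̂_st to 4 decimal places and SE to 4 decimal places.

p̂_st ≈ 0.4425, SE ≈ 0.0228

N = 2820; stratum weights W_h = N_h/N.
p̂_st = Σ W_h p̂_h = (540·0.695 + 1020·0.422 + 260·0.700 + 160·0.450 + 840·0.224)/2820 = 0.44252
V̂(p̂_st) = Σ W_h² p̂_h(1−p̂_h)/(n_h−1):
  stratum 1: (540/2820)²·0.695·0.305/58 = 0.000134013
  stratum 2: (1020/2820)²·0.422·0.578/160 = 0.000199445
  stratum 3: (260/2820)²·0.700·0.300/49 = 3.64311e-05
  stratum 4: (160/2820)²·0.450·0.550/19 = 4.19337e-05
  stratum 5: (840/2820)²·0.224·0.776/142 = 0.000108613
V̂(p̂_st) = 0.000520435; SE = √V̂ = 0.022813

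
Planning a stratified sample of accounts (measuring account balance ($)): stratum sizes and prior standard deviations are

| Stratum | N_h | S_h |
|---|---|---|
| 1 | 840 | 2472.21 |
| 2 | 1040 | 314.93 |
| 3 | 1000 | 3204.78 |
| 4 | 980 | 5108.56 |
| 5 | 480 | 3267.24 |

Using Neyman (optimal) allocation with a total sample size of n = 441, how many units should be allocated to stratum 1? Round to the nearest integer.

75

Neyman allocation: n_h = n · N_h S_h / Σ N_i S_i, with n = 441.
  stratum 1: N_h·S_h = 840·2472.21 = 2076656.40
  stratum 2: N_h·S_h = 1040·314.93 = 327527.20
  stratum 3: N_h·S_h = 1000·3204.78 = 3204780.00
  stratum 4: N_h·S_h = 980·5108.56 = 5006388.80
  stratum 5: N_h·S_h = 480·3267.24 = 1568275.20
Σ N_h S_h = 12183627.60
n for stratum 1 = 441·2076656.40/12183627.60 = 75.167 → 75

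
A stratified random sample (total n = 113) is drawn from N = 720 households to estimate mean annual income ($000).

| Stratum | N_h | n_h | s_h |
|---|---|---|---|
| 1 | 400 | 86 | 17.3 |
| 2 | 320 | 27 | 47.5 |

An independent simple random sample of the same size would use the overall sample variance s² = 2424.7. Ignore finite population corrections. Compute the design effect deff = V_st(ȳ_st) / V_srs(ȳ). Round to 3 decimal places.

deff ≈ 0.819

V̂(ȳ_st) = Σ W_h² s_h²/n_h, with W_h = N_h/N and N = 720:
  stratum 1: (400/720)²·17.3²/86 = 1.07411
  stratum 2: (320/720)²·47.5²/27 = 16.5066
V_st = 17.5807
V_srs = s²/n = 2424.7/113 = 21.4575
deff = V_st / V_srs = 17.5807/21.4575 = 0.8193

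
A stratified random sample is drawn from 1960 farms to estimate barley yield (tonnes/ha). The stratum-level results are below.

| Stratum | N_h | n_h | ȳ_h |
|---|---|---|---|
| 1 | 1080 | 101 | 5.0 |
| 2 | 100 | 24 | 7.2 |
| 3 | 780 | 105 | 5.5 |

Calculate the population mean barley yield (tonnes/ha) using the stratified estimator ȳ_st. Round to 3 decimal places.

ȳ_st ≈ 5.311

N = Σ N_h = 1960. Stratum weights W_h = N_h/N.
ȳ_st = (1080·5.0 + 100·7.2 + 780·5.5) / 1960 = 5.31122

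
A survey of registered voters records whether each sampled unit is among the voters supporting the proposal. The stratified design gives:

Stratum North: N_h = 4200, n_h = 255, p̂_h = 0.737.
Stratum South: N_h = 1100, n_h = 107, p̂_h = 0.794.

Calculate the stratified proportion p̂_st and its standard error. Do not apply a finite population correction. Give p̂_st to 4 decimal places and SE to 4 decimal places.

p̂_st ≈ 0.7488, SE ≈ 0.0234

N = 5300; stratum weights W_h = N_h/N.
p̂_st = Σ W_h p̂_h = (4200·0.737 + 1100·0.794)/5300 = 0.74883
V̂(p̂_st) = Σ W_h² p̂_h(1−p̂_h)/(n_h−1):
  stratum North: (4200/5300)²·0.737·0.263/254 = 0.000479222
  stratum South: (1100/5300)²·0.794·0.206/106 = 6.64684e-05
V̂(p̂_st) = 0.00054569; SE = √V̂ = 0.02336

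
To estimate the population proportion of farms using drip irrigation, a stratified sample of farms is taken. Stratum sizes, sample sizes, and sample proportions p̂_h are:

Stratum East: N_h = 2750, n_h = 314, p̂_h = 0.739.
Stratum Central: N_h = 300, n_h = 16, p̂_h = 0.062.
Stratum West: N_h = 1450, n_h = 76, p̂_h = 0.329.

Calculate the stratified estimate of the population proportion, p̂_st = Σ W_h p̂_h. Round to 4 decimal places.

p̂_st ≈ 0.5618

N = 4500; stratum weights W_h = N_h/N.
p̂_st = Σ W_h p̂_h = (2750·0.739 + 300·0.062 + 1450·0.329)/4500 = 0.56176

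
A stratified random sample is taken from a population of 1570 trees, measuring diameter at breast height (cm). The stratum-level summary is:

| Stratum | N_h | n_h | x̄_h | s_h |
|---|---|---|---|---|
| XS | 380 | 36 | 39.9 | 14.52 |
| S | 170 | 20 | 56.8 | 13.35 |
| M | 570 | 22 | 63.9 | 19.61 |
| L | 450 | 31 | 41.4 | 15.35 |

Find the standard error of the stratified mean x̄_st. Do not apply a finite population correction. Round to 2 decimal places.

V̂(x̄_st) = Σ W_h² s_h²/n_h, with W_h = N_h/N and N = 1570:
  stratum XS: (380/1570)²·14.52²/36 = 0.343083
  stratum S: (170/1570)²·13.35²/20 = 0.104479
  stratum M: (570/1570)²·19.61²/22 = 2.304
  stratum L: (450/1570)²·15.35²/31 = 0.624426
V̂(x̄_st) = 3.37599
SE(x̄_st) = √3.37599 = 1.83739

SE(x̄_st) ≈ 1.84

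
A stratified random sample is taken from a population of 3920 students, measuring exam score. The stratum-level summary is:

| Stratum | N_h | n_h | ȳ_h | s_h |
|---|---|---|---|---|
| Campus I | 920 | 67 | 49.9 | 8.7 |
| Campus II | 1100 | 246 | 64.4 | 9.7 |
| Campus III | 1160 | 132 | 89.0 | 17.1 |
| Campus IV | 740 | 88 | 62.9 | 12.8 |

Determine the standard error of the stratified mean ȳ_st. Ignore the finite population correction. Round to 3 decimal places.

SE(ȳ_st) ≈ 0.594

V̂(ȳ_st) = Σ W_h² s_h²/n_h, with W_h = N_h/N and N = 3920:
  stratum Campus I: (920/3920)²·8.7²/67 = 0.0622253
  stratum Campus II: (1100/3920)²·9.7²/246 = 0.0301177
  stratum Campus III: (1160/3920)²·17.1²/132 = 0.193982
  stratum Campus IV: (740/3920)²·12.8²/88 = 0.0663481
V̂(ȳ_st) = 0.352673
SE(ȳ_st) = √0.352673 = 0.593863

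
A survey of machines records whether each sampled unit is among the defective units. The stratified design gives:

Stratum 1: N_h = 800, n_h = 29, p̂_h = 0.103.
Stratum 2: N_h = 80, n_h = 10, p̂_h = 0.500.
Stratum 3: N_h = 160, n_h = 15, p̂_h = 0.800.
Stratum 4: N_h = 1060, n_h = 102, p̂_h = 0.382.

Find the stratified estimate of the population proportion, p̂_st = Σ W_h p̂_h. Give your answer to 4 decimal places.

p̂_st ≈ 0.3121

N = 2100; stratum weights W_h = N_h/N.
p̂_st = Σ W_h p̂_h = (800·0.103 + 80·0.500 + 160·0.800 + 1060·0.382)/2100 = 0.31206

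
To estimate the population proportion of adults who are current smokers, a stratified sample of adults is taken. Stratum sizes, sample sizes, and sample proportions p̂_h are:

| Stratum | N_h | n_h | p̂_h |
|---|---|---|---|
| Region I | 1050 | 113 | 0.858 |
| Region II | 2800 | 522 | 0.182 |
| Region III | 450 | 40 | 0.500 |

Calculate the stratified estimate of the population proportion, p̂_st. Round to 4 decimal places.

p̂_st ≈ 0.3803

N = 4300; stratum weights W_h = N_h/N.
p̂_st = Σ W_h p̂_h = (1050·0.858 + 2800·0.182 + 450·0.500)/4300 = 0.38035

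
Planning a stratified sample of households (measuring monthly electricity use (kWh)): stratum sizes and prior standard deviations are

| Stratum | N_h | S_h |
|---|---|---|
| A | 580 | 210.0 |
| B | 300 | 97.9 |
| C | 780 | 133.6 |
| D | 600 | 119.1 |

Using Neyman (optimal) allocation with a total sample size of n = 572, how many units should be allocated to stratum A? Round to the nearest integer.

Neyman allocation: n_h = n · N_h S_h / Σ N_i S_i, with n = 572.
  stratum A: N_h·S_h = 580·210.0 = 121800.00
  stratum B: N_h·S_h = 300·97.9 = 29370.00
  stratum C: N_h·S_h = 780·133.6 = 104208.00
  stratum D: N_h·S_h = 600·119.1 = 71460.00
Σ N_h S_h = 326838.00
n for stratum A = 572·121800.00/326838.00 = 213.162 → 213

213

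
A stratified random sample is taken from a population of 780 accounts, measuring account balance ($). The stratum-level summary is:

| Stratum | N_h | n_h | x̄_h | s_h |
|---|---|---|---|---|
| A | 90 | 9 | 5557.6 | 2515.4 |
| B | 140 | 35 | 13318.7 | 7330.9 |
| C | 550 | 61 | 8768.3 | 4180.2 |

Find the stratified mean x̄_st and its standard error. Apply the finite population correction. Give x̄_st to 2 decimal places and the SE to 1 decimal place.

x̄_st ≈ 9214.57, SE ≈ 414.9

x̄_st = Σ W_h x̄_h = (90·5557.6 + 140·13318.7 + 550·8768.3)/780 = 9214.57308
V̂(x̄_st) = Σ W_h² (1 − n_h/N_h) s_h²/n_h, with W_h = N_h/N and N = 780:
  stratum A: (90/780)²·(1 − 9/90)·2515.4²/9 = 8423.84
  stratum B: (140/780)²·(1 − 35/140)·7330.9²/35 = 37100.1
  stratum C: (550/780)²·(1 − 61/550)·4180.2²/61 = 126633
V̂(x̄_st) = 172157
SE(x̄_st) = √172157 = 414.918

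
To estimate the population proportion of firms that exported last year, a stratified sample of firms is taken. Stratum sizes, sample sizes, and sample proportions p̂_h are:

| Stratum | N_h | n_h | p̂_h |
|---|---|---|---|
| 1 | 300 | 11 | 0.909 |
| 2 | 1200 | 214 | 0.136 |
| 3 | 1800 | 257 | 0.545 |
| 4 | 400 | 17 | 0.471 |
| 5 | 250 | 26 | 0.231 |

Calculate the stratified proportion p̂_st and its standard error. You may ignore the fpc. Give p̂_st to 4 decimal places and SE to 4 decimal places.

N = 3950; stratum weights W_h = N_h/N.
p̂_st = Σ W_h p̂_h = (300·0.909 + 1200·0.136 + 1800·0.545 + 400·0.471 + 250·0.231)/3950 = 0.42103
V̂(p̂_st) = Σ W_h² p̂_h(1−p̂_h)/(n_h−1):
  stratum 1: (300/3950)²·0.909·0.091/10 = 4.77149e-05
  stratum 2: (1200/3950)²·0.136·0.864/213 = 5.09145e-05
  stratum 3: (1800/3950)²·0.545·0.455/256 = 0.000201149
  stratum 4: (400/3950)²·0.471·0.529/16 = 0.000159692
  stratum 5: (250/3950)²·0.231·0.769/25 = 2.84632e-05
V̂(p̂_st) = 0.000487934; SE = √V̂ = 0.0220892

p̂_st ≈ 0.4210, SE ≈ 0.0221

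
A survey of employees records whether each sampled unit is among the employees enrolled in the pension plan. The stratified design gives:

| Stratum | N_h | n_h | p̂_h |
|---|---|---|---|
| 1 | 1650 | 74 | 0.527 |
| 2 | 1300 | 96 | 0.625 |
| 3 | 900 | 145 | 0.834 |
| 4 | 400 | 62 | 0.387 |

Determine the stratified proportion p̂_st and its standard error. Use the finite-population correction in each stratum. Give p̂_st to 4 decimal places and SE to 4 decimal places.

p̂_st ≈ 0.6088, SE ≈ 0.0278

N = 4250; stratum weights W_h = N_h/N.
p̂_st = Σ W_h p̂_h = (1650·0.527 + 1300·0.625 + 900·0.834 + 400·0.387)/4250 = 0.60881
V̂(p̂_st) = Σ W_h² (1 − n_h/N_h) p̂_h(1−p̂_h)/(n_h−1):
  stratum 1: (1650/4250)²·(1 − 74/1650)·0.527·0.473/73 = 0.000491599
  stratum 2: (1300/4250)²·(1 − 96/1300)·0.625·0.375/95 = 0.000213786
  stratum 3: (900/4250)²·(1 − 145/900)·0.834·0.166/144 = 3.61679e-05
  stratum 4: (400/4250)²·(1 − 62/400)·0.387·0.613/61 = 2.91099e-05
V̂(p̂_st) = 0.000770663; SE = √V̂ = 0.0277608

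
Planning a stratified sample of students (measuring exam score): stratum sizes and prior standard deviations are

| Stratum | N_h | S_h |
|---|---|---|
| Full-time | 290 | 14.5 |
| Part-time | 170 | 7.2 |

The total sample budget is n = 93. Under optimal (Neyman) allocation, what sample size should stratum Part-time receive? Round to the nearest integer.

21

Neyman allocation: n_h = n · N_h S_h / Σ N_i S_i, with n = 93.
  stratum Full-time: N_h·S_h = 290·14.5 = 4205.00
  stratum Part-time: N_h·S_h = 170·7.2 = 1224.00
Σ N_h S_h = 5429.00
n for stratum Part-time = 93·1224.00/5429.00 = 20.967 → 21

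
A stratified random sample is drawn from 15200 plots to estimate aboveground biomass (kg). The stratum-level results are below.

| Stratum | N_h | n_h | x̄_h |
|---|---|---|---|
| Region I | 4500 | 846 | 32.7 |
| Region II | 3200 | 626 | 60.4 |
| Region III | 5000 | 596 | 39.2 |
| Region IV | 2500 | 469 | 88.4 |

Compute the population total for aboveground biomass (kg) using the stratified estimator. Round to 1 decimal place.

τ̂_st = Σ N_h x̄_h = 4500·32.7 + 3200·60.4 + 5000·39.2 + 2500·88.4 = 757430.0

τ̂_st ≈ 757430.0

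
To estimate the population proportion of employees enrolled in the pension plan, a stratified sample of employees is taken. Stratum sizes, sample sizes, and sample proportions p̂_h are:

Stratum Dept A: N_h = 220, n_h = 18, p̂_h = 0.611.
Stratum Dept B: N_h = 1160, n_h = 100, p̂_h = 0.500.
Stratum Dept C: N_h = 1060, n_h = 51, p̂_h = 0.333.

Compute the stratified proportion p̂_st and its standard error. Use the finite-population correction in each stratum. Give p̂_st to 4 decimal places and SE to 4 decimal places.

p̂_st ≈ 0.4375, SE ≈ 0.0377

N = 2440; stratum weights W_h = N_h/N.
p̂_st = Σ W_h p̂_h = (220·0.611 + 1160·0.500 + 1060·0.333)/2440 = 0.43746
V̂(p̂_st) = Σ W_h² (1 − n_h/N_h) p̂_h(1−p̂_h)/(n_h−1):
  stratum Dept A: (220/2440)²·(1 − 18/220)·0.611·0.389/17 = 0.000104361
  stratum Dept B: (1160/2440)²·(1 − 100/1160)·0.500·0.500/99 = 0.000521542
  stratum Dept C: (1060/2440)²·(1 − 51/1060)·0.333·0.667/50 = 0.000798027
V̂(p̂_st) = 0.00142393; SE = √V̂ = 0.037735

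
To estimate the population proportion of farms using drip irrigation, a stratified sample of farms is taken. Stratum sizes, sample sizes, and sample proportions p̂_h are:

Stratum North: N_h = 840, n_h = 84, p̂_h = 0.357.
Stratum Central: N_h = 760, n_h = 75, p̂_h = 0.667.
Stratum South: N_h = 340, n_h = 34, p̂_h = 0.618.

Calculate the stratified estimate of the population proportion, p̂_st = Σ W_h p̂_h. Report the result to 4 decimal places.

p̂_st ≈ 0.5242

N = 1940; stratum weights W_h = N_h/N.
p̂_st = Σ W_h p̂_h = (840·0.357 + 760·0.667 + 340·0.618)/1940 = 0.52419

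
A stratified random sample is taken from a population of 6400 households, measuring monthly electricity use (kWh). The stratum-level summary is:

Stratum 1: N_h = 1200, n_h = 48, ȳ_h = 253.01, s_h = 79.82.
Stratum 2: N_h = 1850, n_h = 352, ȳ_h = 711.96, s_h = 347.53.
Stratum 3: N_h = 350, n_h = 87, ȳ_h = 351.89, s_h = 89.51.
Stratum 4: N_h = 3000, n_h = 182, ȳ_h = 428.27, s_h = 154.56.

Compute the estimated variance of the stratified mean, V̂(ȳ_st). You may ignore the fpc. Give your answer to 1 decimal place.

V̂(ȳ_st) = Σ W_h² s_h²/n_h, with W_h = N_h/N and N = 6400:
  stratum 1: (1200/6400)²·79.82²/48 = 4.66643
  stratum 2: (1850/6400)²·347.53²/352 = 28.6699
  stratum 3: (350/6400)²·89.51²/87 = 0.275423
  stratum 4: (3000/6400)²·154.56²/182 = 28.8407
V̂(ȳ_st) = 62.4524

V̂(ȳ_st) ≈ 62.5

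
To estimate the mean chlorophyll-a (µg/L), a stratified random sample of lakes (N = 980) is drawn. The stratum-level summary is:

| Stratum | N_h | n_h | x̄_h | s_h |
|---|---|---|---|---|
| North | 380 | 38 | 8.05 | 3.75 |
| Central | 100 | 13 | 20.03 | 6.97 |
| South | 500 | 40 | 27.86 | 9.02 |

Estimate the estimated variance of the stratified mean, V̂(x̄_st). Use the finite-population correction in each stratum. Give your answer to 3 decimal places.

V̂(x̄_st) ≈ 0.571

V̂(x̄_st) = Σ W_h² (1 − n_h/N_h) s_h²/n_h, with W_h = N_h/N and N = 980:
  stratum North: (380/980)²·(1 − 38/380)·3.75²/38 = 0.0500768
  stratum Central: (100/980)²·(1 − 13/100)·6.97²/13 = 0.0338524
  stratum South: (500/980)²·(1 − 40/500)·9.02²/40 = 0.487112
V̂(x̄_st) = 0.571041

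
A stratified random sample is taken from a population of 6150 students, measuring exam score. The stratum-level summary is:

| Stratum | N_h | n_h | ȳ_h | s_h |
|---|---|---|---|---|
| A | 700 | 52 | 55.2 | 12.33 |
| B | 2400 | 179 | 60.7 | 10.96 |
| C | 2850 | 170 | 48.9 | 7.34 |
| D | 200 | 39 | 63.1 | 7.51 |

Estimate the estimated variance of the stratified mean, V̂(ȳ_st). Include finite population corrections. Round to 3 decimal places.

V̂(ȳ_st) ≈ 0.195

V̂(ȳ_st) = Σ W_h² (1 − n_h/N_h) s_h²/n_h, with W_h = N_h/N and N = 6150:
  stratum A: (700/6150)²·(1 − 52/700)·12.33²/52 = 0.0350627
  stratum B: (2400/6150)²·(1 − 179/2400)·10.96²/179 = 0.0945753
  stratum C: (2850/6150)²·(1 − 170/2850)·7.34²/170 = 0.0639989
  stratum D: (200/6150)²·(1 − 39/200)·7.51²/39 = 0.00123118
V̂(ȳ_st) = 0.194868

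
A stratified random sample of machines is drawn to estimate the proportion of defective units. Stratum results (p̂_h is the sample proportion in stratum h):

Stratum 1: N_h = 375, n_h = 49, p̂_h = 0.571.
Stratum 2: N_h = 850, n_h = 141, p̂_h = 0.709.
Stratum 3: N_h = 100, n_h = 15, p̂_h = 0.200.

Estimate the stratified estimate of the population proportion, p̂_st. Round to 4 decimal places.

p̂_st ≈ 0.6315

N = 1325; stratum weights W_h = N_h/N.
p̂_st = Σ W_h p̂_h = (375·0.571 + 850·0.709 + 100·0.200)/1325 = 0.63153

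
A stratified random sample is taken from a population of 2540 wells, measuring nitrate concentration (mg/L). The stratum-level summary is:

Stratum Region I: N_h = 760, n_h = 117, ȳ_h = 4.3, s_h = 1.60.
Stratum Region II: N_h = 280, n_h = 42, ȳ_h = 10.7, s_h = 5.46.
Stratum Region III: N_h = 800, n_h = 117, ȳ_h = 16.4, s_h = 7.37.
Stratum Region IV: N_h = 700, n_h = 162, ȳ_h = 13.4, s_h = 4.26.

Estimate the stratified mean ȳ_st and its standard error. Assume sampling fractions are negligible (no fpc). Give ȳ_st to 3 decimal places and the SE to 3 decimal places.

ȳ_st ≈ 11.324, SE ≈ 0.255

ȳ_st = Σ W_h ȳ_h = (760·4.3 + 280·10.7 + 800·16.4 + 700·13.4)/2540 = 11.32441
V̂(ȳ_st) = Σ W_h² s_h²/n_h, with W_h = N_h/N and N = 2540:
  stratum Region I: (760/2540)²·1.60²/117 = 0.00195891
  stratum Region II: (280/2540)²·5.46²/42 = 0.00862551
  stratum Region III: (800/2540)²·7.37²/117 = 0.0460534
  stratum Region IV: (700/2540)²·4.26²/162 = 0.0085081
V̂(ȳ_st) = 0.0651459
SE(ȳ_st) = √0.0651459 = 0.255237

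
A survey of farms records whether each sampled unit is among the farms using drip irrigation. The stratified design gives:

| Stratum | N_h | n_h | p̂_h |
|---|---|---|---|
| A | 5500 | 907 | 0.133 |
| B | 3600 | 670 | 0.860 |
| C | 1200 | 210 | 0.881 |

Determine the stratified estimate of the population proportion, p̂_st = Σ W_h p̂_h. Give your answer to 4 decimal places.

N = 10300; stratum weights W_h = N_h/N.
p̂_st = Σ W_h p̂_h = (5500·0.133 + 3600·0.860 + 1200·0.881)/10300 = 0.47424

p̂_st ≈ 0.4742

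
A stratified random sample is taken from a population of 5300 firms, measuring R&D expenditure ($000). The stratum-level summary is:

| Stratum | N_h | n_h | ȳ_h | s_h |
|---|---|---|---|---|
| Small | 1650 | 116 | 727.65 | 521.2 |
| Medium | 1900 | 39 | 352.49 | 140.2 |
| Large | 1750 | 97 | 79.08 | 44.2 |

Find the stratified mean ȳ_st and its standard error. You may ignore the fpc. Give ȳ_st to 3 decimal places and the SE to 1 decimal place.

ȳ_st ≈ 379.008, SE ≈ 17.1

ȳ_st = Σ W_h ȳ_h = (1650·727.65 + 1900·352.49 + 1750·79.08)/5300 = 379.00821
V̂(ȳ_st) = Σ W_h² s_h²/n_h, with W_h = N_h/N and N = 5300:
  stratum Small: (1650/5300)²·521.2²/116 = 226.969
  stratum Medium: (1900/5300)²·140.2²/39 = 64.7719
  stratum Large: (1750/5300)²·44.2²/97 = 2.19582
V̂(ȳ_st) = 293.937
SE(ȳ_st) = √293.937 = 17.1446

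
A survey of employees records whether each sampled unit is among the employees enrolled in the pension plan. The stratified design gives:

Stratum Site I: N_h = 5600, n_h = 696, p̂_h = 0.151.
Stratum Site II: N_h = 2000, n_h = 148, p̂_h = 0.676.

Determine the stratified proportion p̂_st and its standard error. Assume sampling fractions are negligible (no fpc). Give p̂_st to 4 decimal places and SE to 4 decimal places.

N = 7600; stratum weights W_h = N_h/N.
p̂_st = Σ W_h p̂_h = (5600·0.151 + 2000·0.676)/7600 = 0.28916
V̂(p̂_st) = Σ W_h² p̂_h(1−p̂_h)/(n_h−1):
  stratum Site I: (5600/7600)²·0.151·0.849/695 = 0.000100149
  stratum Site II: (2000/7600)²·0.676·0.324/147 = 0.000103183
V̂(p̂_st) = 0.000203332; SE = √V̂ = 0.0142595

p̂_st ≈ 0.2892, SE ≈ 0.0143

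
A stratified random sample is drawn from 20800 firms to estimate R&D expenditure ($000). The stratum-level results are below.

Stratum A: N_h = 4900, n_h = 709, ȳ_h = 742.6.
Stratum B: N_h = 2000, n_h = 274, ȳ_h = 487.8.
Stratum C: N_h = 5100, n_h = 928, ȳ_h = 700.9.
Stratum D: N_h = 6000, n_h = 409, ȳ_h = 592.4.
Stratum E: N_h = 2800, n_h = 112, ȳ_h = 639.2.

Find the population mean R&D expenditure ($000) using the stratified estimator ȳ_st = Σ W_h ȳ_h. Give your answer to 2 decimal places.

ȳ_st ≈ 650.63

N = Σ N_h = 20800. Stratum weights W_h = N_h/N.
ȳ_st = (4900·742.6 + 2000·487.8 + 5100·700.9 + 6000·592.4 + 2800·639.2) / 20800 = 650.6293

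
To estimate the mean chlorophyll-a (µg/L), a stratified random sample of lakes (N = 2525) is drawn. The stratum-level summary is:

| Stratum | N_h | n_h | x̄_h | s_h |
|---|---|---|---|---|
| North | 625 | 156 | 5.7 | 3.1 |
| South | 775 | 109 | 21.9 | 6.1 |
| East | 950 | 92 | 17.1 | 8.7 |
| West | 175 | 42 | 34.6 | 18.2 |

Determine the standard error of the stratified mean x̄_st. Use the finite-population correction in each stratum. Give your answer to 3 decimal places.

SE(x̄_st) ≈ 0.406

V̂(x̄_st) = Σ W_h² (1 − n_h/N_h) s_h²/n_h, with W_h = N_h/N and N = 2525:
  stratum North: (625/2525)²·(1 − 156/625)·3.1²/156 = 0.00283223
  stratum South: (775/2525)²·(1 − 109/775)·6.1²/109 = 0.0276367
  stratum East: (950/2525)²·(1 − 92/950)·8.7²/92 = 0.105181
  stratum West: (175/2525)²·(1 − 42/175)·18.2²/42 = 0.0287912
V̂(x̄_st) = 0.164442
SE(x̄_st) = √0.164442 = 0.405514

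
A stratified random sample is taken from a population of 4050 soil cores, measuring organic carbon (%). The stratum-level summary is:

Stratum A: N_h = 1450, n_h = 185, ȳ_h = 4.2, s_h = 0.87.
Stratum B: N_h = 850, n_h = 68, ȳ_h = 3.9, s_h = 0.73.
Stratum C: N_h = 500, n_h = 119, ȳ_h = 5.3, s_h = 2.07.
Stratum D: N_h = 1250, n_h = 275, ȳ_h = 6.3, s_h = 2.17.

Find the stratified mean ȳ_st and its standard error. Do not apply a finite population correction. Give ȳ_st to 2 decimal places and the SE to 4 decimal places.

ȳ_st = Σ W_h ȳ_h = (1450·4.2 + 850·3.9 + 500·5.3 + 1250·6.3)/4050 = 4.92099
V̂(ȳ_st) = Σ W_h² s_h²/n_h, with W_h = N_h/N and N = 4050:
  stratum A: (1450/4050)²·0.87²/185 = 0.000524436
  stratum B: (850/4050)²·0.73²/68 = 0.000345195
  stratum C: (500/4050)²·2.07²/119 = 0.000548812
  stratum D: (1250/4050)²·2.17²/275 = 0.00163116
V̂(ȳ_st) = 0.0030496
SE(ȳ_st) = √0.0030496 = 0.0552232

ȳ_st ≈ 4.92, SE ≈ 0.0552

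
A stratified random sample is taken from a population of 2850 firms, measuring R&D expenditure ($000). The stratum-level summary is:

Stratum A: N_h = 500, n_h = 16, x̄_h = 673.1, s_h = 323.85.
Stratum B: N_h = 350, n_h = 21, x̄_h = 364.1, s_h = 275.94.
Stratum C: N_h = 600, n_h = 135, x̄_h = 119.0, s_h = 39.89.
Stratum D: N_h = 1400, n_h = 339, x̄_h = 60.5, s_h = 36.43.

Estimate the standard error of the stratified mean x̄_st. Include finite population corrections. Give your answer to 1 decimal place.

SE(x̄_st) ≈ 15.7

V̂(x̄_st) = Σ W_h² (1 − n_h/N_h) s_h²/n_h, with W_h = N_h/N and N = 2850:
  stratum A: (500/2850)²·(1 − 16/500)·323.85²/16 = 195.296
  stratum B: (350/2850)²·(1 − 21/350)·275.94²/21 = 51.4025
  stratum C: (600/2850)²·(1 − 135/600)·39.89²/135 = 0.404864
  stratum D: (1400/2850)²·(1 − 339/1400)·36.43²/339 = 0.715933
V̂(x̄_st) = 247.819
SE(x̄_st) = √247.819 = 15.7423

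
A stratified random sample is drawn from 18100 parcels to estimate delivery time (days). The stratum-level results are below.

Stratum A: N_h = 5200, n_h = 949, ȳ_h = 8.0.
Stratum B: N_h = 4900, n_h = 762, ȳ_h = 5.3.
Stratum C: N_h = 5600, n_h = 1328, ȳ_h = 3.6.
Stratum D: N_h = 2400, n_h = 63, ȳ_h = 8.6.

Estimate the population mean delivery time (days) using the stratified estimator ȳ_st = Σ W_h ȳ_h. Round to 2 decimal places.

ȳ_st ≈ 5.99

N = Σ N_h = 18100. Stratum weights W_h = N_h/N.
ȳ_st = (5200·8.0 + 4900·5.3 + 5600·3.6 + 2400·8.6) / 18100 = 5.9873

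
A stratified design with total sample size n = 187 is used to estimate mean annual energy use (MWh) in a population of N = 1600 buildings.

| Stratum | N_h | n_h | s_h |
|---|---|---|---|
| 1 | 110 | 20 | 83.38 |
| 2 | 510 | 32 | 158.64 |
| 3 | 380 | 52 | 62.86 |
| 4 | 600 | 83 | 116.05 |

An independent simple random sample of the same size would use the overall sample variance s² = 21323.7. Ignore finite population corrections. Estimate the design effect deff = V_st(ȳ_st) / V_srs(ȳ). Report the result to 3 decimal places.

V̂(ȳ_st) = Σ W_h² s_h²/n_h, with W_h = N_h/N and N = 1600:
  stratum 1: (110/1600)²·83.38²/20 = 1.64301
  stratum 2: (510/1600)²·158.64²/32 = 79.9053
  stratum 3: (380/1600)²·62.86²/52 = 4.2862
  stratum 4: (600/1600)²·116.05²/83 = 22.8179
V_st = 108.652
V_srs = s²/n = 21323.7/187 = 114.03
deff = V_st / V_srs = 108.652/114.03 = 0.9528

deff ≈ 0.953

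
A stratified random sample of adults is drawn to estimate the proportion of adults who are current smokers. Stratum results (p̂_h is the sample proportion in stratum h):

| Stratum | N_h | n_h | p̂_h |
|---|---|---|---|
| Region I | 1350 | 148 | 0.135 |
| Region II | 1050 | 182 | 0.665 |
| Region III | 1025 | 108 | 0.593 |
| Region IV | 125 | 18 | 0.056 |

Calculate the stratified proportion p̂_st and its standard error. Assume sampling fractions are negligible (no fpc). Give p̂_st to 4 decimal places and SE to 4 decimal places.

p̂_st ≈ 0.4212, SE ≈ 0.0204

N = 3550; stratum weights W_h = N_h/N.
p̂_st = Σ W_h p̂_h = (1350·0.135 + 1050·0.665 + 1025·0.593 + 125·0.056)/3550 = 0.42122
V̂(p̂_st) = Σ W_h² p̂_h(1−p̂_h)/(n_h−1):
  stratum Region I: (1350/3550)²·0.135·0.865/147 = 0.00011488
  stratum Region II: (1050/3550)²·0.665·0.335/181 = 0.000107674
  stratum Region III: (1025/3550)²·0.593·0.407/107 = 0.000188043
  stratum Region IV: (125/3550)²·0.056·0.944/17 = 3.85544e-06
V̂(p̂_st) = 0.000414452; SE = √V̂ = 0.0203581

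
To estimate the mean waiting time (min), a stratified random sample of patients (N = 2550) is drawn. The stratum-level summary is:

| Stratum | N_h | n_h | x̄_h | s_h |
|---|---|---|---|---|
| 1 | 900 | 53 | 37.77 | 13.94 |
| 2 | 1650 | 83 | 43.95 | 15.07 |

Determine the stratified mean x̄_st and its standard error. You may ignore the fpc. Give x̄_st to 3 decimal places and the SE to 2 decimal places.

x̄_st ≈ 41.769, SE ≈ 1.27

x̄_st = Σ W_h x̄_h = (900·37.77 + 1650·43.95)/2550 = 41.76882
V̂(x̄_st) = Σ W_h² s_h²/n_h, with W_h = N_h/N and N = 2550:
  stratum 1: (900/2550)²·13.94²/53 = 0.456725
  stratum 2: (1650/2550)²·15.07²/83 = 1.14561
V̂(x̄_st) = 1.60233
SE(x̄_st) = √1.60233 = 1.26583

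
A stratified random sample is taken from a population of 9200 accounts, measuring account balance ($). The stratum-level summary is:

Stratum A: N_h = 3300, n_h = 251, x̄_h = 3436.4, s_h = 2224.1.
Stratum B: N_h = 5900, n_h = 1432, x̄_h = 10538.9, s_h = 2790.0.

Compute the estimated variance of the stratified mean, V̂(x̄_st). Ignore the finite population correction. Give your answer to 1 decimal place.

V̂(x̄_st) ≈ 4771.2

V̂(x̄_st) = Σ W_h² s_h²/n_h, with W_h = N_h/N and N = 9200:
  stratum A: (3300/9200)²·2224.1²/251 = 2535.64
  stratum B: (5900/9200)²·2790.0²/1432 = 2235.6
V̂(x̄_st) = 4771.24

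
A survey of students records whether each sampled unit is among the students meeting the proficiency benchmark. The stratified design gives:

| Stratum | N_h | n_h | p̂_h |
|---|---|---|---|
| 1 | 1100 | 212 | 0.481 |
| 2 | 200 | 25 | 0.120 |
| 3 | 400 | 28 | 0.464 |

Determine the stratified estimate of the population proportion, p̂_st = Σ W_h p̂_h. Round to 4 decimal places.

p̂_st ≈ 0.4345

N = 1700; stratum weights W_h = N_h/N.
p̂_st = Σ W_h p̂_h = (1100·0.481 + 200·0.120 + 400·0.464)/1700 = 0.43453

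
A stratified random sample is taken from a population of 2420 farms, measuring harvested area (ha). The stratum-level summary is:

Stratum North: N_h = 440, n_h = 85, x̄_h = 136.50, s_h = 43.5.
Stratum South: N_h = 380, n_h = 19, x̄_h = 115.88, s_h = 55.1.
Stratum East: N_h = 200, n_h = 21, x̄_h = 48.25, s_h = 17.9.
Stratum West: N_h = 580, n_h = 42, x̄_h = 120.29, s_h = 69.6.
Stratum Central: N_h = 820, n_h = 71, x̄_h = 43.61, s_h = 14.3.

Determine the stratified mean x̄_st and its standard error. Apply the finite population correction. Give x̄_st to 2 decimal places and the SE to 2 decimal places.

x̄_st ≈ 90.61, SE ≈ 3.30

x̄_st = Σ W_h x̄_h = (440·136.50 + 380·115.88 + 200·48.25 + 580·120.29 + 820·43.61)/2420 = 90.60860
V̂(x̄_st) = Σ W_h² (1 − n_h/N_h) s_h²/n_h, with W_h = N_h/N and N = 2420:
  stratum North: (440/2420)²·(1 − 85/440)·43.5²/85 = 0.593759
  stratum South: (380/2420)²·(1 − 19/380)·55.1²/19 = 3.74291
  stratum East: (200/2420)²·(1 − 21/200)·17.9²/21 = 0.0932694
  stratum West: (580/2420)²·(1 − 42/580)·69.6²/42 = 6.14538
  stratum Central: (820/2420)²·(1 − 71/820)·14.3²/71 = 0.30205
V̂(x̄_st) = 10.8774
SE(x̄_st) = √10.8774 = 3.29809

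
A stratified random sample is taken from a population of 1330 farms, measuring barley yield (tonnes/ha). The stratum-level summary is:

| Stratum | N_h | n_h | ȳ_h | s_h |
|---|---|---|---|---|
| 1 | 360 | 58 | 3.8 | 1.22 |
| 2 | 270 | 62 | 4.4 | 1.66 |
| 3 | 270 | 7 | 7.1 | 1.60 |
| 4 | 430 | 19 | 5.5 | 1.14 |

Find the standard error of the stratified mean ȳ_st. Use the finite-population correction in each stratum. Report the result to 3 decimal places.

V̂(ȳ_st) = Σ W_h² (1 − n_h/N_h) s_h²/n_h, with W_h = N_h/N and N = 1330:
  stratum 1: (360/1330)²·(1 − 58/360)·1.22²/58 = 0.00157724
  stratum 2: (270/1330)²·(1 − 62/270)·1.66²/62 = 0.00141107
  stratum 3: (270/1330)²·(1 − 7/270)·1.60²/7 = 0.0146811
  stratum 4: (430/1330)²·(1 − 19/430)·1.14²/19 = 0.00683381
V̂(ȳ_st) = 0.0245032
SE(ȳ_st) = √0.0245032 = 0.156535

SE(ȳ_st) ≈ 0.157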